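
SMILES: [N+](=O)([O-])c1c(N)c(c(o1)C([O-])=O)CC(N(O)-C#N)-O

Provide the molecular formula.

Heavy atoms from the SMILES: 8 C, 4 N, 7 O.
Implicit hydrogens by atom environment:
  4 × C (aromatic): no H
  2 × C: no H
  2 × N: no H
  2 × O: 1 H each → 2
  2 × O: no H
  2 × O (charge -1): no H
  1 × C: 2 H
  1 × C: 1 H
  1 × N: 2 H
  1 × N (charge +1): no H
  1 × O (aromatic): no H
  Total hydrogens = 7.
Net charge -1.
Molecular formula: C8H7N4O7-

C8H7N4O7-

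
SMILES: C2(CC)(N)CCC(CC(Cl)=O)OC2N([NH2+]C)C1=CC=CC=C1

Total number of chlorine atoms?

1

The symbol for chlorine appears 1 time in the SMILES.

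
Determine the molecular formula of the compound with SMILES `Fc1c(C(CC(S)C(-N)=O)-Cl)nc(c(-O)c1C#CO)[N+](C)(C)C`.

C14H18ClFN3O3S+

Heavy atoms from the SMILES: 14 C, 1 Cl, 1 F, 3 N, 3 O, 1 S.
Implicit hydrogens by atom environment:
  5 × C (aromatic): no H
  3 × C: 3 H each → 9
  3 × C: no H
  2 × C: 1 H each → 2
  2 × O: 1 H each → 2
  1 × C: 2 H
  1 × Cl: no H
  1 × F: no H
  1 × N: 2 H
  1 × N (aromatic): no H
  1 × N (charge +1): no H
  1 × O: no H
  1 × S: 1 H
  Total hydrogens = 18.
Net charge +1.
Molecular formula: C14H18ClFN3O3S+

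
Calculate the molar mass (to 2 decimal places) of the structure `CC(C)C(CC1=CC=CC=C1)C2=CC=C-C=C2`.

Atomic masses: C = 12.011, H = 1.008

224.35

Molecular formula: C17H20.
M = 17×12.011 + 20×1.008 = 224.35 g/mol.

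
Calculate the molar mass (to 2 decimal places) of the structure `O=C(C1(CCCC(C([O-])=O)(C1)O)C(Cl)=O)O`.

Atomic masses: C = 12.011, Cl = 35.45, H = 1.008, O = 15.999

Molecular formula: C9H10ClO6-.
M = 9×12.011 + 1×35.45 + 10×1.008 + 6×15.999 = 249.62 g/mol.

249.62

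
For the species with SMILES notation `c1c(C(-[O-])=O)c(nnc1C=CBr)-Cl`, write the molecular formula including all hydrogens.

Heavy atoms from the SMILES: 1 Br, 7 C, 1 Cl, 2 N, 2 O.
Implicit hydrogens by atom environment:
  3 × C (aromatic): no H
  2 × C: 1 H each → 2
  2 × N (aromatic): no H
  1 × Br: no H
  1 × C (aromatic): 1 H
  1 × C: no H
  1 × Cl: no H
  1 × O: no H
  1 × O (charge -1): no H
  Total hydrogens = 3.
Net charge -1.
Molecular formula: C7H3BrClN2O2-

C7H3BrClN2O2-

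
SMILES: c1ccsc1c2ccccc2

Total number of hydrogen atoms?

Hydrogens are implicit in SMILES; fill each atom to its normal valence:
  8 × C (aromatic): 1 H each → 8
  2 × C (aromatic): no H
  1 × S (aromatic): no H
  Total hydrogens = 8.

8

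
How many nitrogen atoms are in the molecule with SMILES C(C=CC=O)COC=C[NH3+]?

The symbol for nitrogen appears 1 time in the SMILES.

1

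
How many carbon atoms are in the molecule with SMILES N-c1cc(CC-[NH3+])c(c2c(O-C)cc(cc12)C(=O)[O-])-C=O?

The symbol for carbon appears 15 times in the SMILES. Lowercase c denotes aromatic carbon and counts toward C.

15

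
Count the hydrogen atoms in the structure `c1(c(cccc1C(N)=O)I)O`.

6

Hydrogens are implicit in SMILES; fill each atom to its normal valence:
  3 × C (aromatic): 1 H each → 3
  3 × C (aromatic): no H
  1 × C: no H
  1 × I: no H
  1 × N: 2 H
  1 × O: 1 H
  1 × O: no H
  Total hydrogens = 6.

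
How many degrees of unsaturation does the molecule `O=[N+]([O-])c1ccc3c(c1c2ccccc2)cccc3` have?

12

Molecular formula from the SMILES: C16H11NO2.
DoU = (2C + 2 + N − H − X)/2 = (2·16 + 2 + 1 − 11 − 0)/2 = 24/2 = 12.
(Structurally: 3 ring(s) + 9 π bond(s) = 12.)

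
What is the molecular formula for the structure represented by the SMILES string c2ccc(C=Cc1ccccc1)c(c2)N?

C14H13N

Heavy atoms from the SMILES: 14 C, 1 N.
Implicit hydrogens by atom environment:
  9 × C (aromatic): 1 H each → 9
  3 × C (aromatic): no H
  2 × C: 1 H each → 2
  1 × N: 2 H
  Total hydrogens = 13.
Molecular formula: C14H13N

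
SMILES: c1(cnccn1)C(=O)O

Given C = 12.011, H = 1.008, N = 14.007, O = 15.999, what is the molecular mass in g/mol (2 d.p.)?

124.10

Molecular formula: C5H4N2O2.
M = 5×12.011 + 4×1.008 + 2×14.007 + 2×15.999 = 124.10 g/mol.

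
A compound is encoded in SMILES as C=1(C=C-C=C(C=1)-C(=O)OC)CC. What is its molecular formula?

Heavy atoms from the SMILES: 10 C, 2 O.
Implicit hydrogens by atom environment:
  4 × C (aromatic): 1 H each → 4
  2 × C: 3 H each → 6
  2 × C (aromatic): no H
  2 × O: no H
  1 × C: 2 H
  1 × C: no H
  Total hydrogens = 12.
Molecular formula: C10H12O2

C10H12O2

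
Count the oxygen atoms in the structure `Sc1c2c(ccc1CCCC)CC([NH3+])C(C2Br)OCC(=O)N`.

The symbol for oxygen appears 2 times in the SMILES.

2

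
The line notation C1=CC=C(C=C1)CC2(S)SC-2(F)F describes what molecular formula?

C9H8F2S2

Heavy atoms from the SMILES: 9 C, 2 F, 2 S.
Implicit hydrogens by atom environment:
  5 × C (aromatic): 1 H each → 5
  2 × C: no H
  2 × F: no H
  1 × C: 2 H
  1 × C (aromatic): no H
  1 × S: 1 H
  1 × S: no H
  Total hydrogens = 8.
Molecular formula: C9H8F2S2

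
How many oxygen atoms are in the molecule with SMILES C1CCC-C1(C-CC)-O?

The symbol for oxygen appears 1 time in the SMILES.

1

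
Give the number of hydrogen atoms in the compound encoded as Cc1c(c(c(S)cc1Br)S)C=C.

9

Hydrogens are implicit in SMILES; fill each atom to its normal valence:
  5 × C (aromatic): no H
  2 × S: 1 H each → 2
  1 × Br: no H
  1 × C: 3 H
  1 × C: 2 H
  1 × C (aromatic): 1 H
  1 × C: 1 H
  Total hydrogens = 9.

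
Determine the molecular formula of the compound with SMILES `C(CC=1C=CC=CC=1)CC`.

Heavy atoms from the SMILES: 10 C.
Implicit hydrogens by atom environment:
  5 × C (aromatic): 1 H each → 5
  3 × C: 2 H each → 6
  1 × C: 3 H
  1 × C (aromatic): no H
  Total hydrogens = 14.
Molecular formula: C10H14

C10H14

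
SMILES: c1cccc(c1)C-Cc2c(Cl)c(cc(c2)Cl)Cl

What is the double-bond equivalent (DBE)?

Molecular formula from the SMILES: C14H11Cl3.
DoU = (2C + 2 + N − H − X)/2 = (2·14 + 2 + 0 − 11 − 3)/2 = 16/2 = 8.
(Structurally: 2 ring(s) + 6 π bond(s) = 8.)

8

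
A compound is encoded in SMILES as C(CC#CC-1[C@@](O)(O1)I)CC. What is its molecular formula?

Heavy atoms from the SMILES: 8 C, 1 I, 2 O.
Implicit hydrogens by atom environment:
  3 × C: 2 H each → 6
  3 × C: no H
  1 × C: 3 H
  1 × C: 1 H
  1 × I: no H
  1 × O: 1 H
  1 × O: no H
  Total hydrogens = 11.
Molecular formula: C8H11IO2

C8H11IO2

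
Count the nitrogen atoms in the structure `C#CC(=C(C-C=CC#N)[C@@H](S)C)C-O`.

The symbol for nitrogen appears 1 time in the SMILES.

1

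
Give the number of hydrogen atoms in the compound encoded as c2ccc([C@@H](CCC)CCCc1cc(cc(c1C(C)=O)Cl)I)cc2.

Hydrogens are implicit in SMILES; fill each atom to its normal valence:
  7 × C (aromatic): 1 H each → 7
  5 × C: 2 H each → 10
  5 × C (aromatic): no H
  2 × C: 3 H each → 6
  1 × C: 1 H
  1 × C: no H
  1 × Cl: no H
  1 × I: no H
  1 × O: no H
  Total hydrogens = 24.

24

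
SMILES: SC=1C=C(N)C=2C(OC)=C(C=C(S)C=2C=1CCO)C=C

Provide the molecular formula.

C15H17NO2S2

Heavy atoms from the SMILES: 15 C, 1 N, 2 O, 2 S.
Implicit hydrogens by atom environment:
  8 × C (aromatic): no H
  3 × C: 2 H each → 6
  2 × C (aromatic): 1 H each → 2
  2 × S: 1 H each → 2
  1 × C: 3 H
  1 × C: 1 H
  1 × N: 2 H
  1 × O: 1 H
  1 × O: no H
  Total hydrogens = 17.
Molecular formula: C15H17NO2S2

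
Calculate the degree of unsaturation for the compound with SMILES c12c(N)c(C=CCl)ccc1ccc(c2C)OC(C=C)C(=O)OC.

Molecular formula from the SMILES: C18H18ClNO3.
DoU = (2C + 2 + N − H − X)/2 = (2·18 + 2 + 1 − 18 − 1)/2 = 20/2 = 10.
(Structurally: 2 ring(s) + 8 π bond(s) = 10.)

10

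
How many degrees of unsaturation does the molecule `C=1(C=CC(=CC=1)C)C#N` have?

6

Molecular formula from the SMILES: C8H7N.
DoU = (2C + 2 + N − H − X)/2 = (2·8 + 2 + 1 − 7 − 0)/2 = 12/2 = 6.
(Structurally: 1 ring(s) + 5 π bond(s) = 6.)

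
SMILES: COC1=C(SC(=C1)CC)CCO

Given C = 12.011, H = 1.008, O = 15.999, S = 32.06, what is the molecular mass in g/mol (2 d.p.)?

186.27

Molecular formula: C9H14O2S.
M = 9×12.011 + 14×1.008 + 2×15.999 + 1×32.06 = 186.27 g/mol.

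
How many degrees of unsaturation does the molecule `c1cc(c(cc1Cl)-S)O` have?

4

Molecular formula from the SMILES: C6H5ClOS.
DoU = (2C + 2 + N − H − X)/2 = (2·6 + 2 + 0 − 5 − 1)/2 = 8/2 = 4.
(Structurally: 1 ring(s) + 3 π bond(s) = 4.)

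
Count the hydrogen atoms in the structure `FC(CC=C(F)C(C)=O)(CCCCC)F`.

17

Hydrogens are implicit in SMILES; fill each atom to its normal valence:
  5 × C: 2 H each → 10
  3 × C: no H
  3 × F: no H
  2 × C: 3 H each → 6
  1 × C: 1 H
  1 × O: no H
  Total hydrogens = 17.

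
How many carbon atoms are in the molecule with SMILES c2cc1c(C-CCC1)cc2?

The symbol for carbon appears 10 times in the SMILES. Lowercase c denotes aromatic carbon and counts toward C.

10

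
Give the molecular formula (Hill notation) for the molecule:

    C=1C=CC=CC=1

Heavy atoms from the SMILES: 6 C.
Implicit hydrogens by atom environment:
  6 × C (aromatic): 1 H each → 6
  Total hydrogens = 6.
Molecular formula: C6H6

C6H6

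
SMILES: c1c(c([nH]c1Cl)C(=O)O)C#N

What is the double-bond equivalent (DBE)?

Molecular formula from the SMILES: C6H3ClN2O2.
DoU = (2C + 2 + N − H − X)/2 = (2·6 + 2 + 2 − 3 − 1)/2 = 12/2 = 6.
(Structurally: 1 ring(s) + 5 π bond(s) = 6.)

6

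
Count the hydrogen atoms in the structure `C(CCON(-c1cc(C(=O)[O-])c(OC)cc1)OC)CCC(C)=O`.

Hydrogens are implicit in SMILES; fill each atom to its normal valence:
  5 × C: 2 H each → 10
  5 × O: no H
  3 × C: 3 H each → 9
  3 × C (aromatic): 1 H each → 3
  3 × C (aromatic): no H
  2 × C: no H
  1 × N: no H
  1 × O (charge -1): no H
  Total hydrogens = 22.

22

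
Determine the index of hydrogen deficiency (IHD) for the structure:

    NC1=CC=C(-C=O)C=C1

5

Molecular formula from the SMILES: C7H7NO.
DoU = (2C + 2 + N − H − X)/2 = (2·7 + 2 + 1 − 7 − 0)/2 = 10/2 = 5.
(Structurally: 1 ring(s) + 4 π bond(s) = 5.)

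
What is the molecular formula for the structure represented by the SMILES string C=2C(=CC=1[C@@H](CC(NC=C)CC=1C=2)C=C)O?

Heavy atoms from the SMILES: 14 C, 1 N, 1 O.
Implicit hydrogens by atom environment:
  4 × C: 2 H each → 8
  4 × C: 1 H each → 4
  3 × C (aromatic): 1 H each → 3
  3 × C (aromatic): no H
  1 × N: 1 H
  1 × O: 1 H
  Total hydrogens = 17.
Molecular formula: C14H17NO

C14H17NO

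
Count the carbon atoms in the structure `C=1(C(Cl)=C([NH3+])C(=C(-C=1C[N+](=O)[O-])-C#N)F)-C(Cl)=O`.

The symbol for carbon appears 9 times in the SMILES. (Cl is a single chlorine, not C + l.)

9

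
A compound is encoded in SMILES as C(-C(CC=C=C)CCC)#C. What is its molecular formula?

C10H14

Heavy atoms from the SMILES: 10 C.
Implicit hydrogens by atom environment:
  4 × C: 2 H each → 8
  3 × C: 1 H each → 3
  2 × C: no H
  1 × C: 3 H
  Total hydrogens = 14.
Molecular formula: C10H14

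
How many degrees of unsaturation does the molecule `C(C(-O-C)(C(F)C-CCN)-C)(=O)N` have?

Molecular formula from the SMILES: C8H17FN2O2.
DoU = (2C + 2 + N − H − X)/2 = (2·8 + 2 + 2 − 17 − 1)/2 = 2/2 = 1.
(Structurally: 0 ring(s) + 1 π bond(s) = 1.)

1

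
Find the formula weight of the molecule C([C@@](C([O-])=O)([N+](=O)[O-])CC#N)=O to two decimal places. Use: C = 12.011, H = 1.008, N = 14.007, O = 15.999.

Molecular formula: C5H3N2O5-.
M = 5×12.011 + 3×1.008 + 2×14.007 + 5×15.999 = 171.09 g/mol.

171.09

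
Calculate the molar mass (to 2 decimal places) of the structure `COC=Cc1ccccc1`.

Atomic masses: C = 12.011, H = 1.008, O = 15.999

Molecular formula: C9H10O.
M = 9×12.011 + 10×1.008 + 1×15.999 = 134.18 g/mol.

134.18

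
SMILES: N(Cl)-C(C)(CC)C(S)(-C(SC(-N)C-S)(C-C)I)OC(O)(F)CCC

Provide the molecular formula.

C14H29ClFIN2O2S3

Heavy atoms from the SMILES: 14 C, 1 Cl, 1 F, 1 I, 2 N, 2 O, 3 S.
Implicit hydrogens by atom environment:
  5 × C: 2 H each → 10
  4 × C: 3 H each → 12
  4 × C: no H
  2 × S: 1 H each → 2
  1 × C: 1 H
  1 × Cl: no H
  1 × F: no H
  1 × I: no H
  1 × N: 2 H
  1 × N: 1 H
  1 × O: 1 H
  1 × O: no H
  1 × S: no H
  Total hydrogens = 29.
Molecular formula: C14H29ClFIN2O2S3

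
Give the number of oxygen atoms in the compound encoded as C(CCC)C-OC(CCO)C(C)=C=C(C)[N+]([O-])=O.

4

The symbol for oxygen appears 4 times in the SMILES.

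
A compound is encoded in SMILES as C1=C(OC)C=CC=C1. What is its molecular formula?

C7H8O

Heavy atoms from the SMILES: 7 C, 1 O.
Implicit hydrogens by atom environment:
  5 × C (aromatic): 1 H each → 5
  1 × C: 3 H
  1 × C (aromatic): no H
  1 × O: no H
  Total hydrogens = 8.
Molecular formula: C7H8O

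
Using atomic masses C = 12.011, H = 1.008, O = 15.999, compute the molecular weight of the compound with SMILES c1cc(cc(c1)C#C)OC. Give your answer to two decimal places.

Molecular formula: C9H8O.
M = 9×12.011 + 8×1.008 + 1×15.999 = 132.16 g/mol.

132.16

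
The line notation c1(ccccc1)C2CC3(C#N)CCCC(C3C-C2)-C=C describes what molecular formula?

Heavy atoms from the SMILES: 19 C, 1 N.
Implicit hydrogens by atom environment:
  7 × C: 2 H each → 14
  5 × C (aromatic): 1 H each → 5
  4 × C: 1 H each → 4
  2 × C: no H
  1 × C (aromatic): no H
  1 × N: no H
  Total hydrogens = 23.
Molecular formula: C19H23N

C19H23N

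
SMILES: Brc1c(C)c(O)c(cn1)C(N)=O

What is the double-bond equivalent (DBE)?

Molecular formula from the SMILES: C7H7BrN2O2.
DoU = (2C + 2 + N − H − X)/2 = (2·7 + 2 + 2 − 7 − 1)/2 = 10/2 = 5.
(Structurally: 1 ring(s) + 4 π bond(s) = 5.)

5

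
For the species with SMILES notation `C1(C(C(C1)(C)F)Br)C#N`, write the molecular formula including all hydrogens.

C6H7BrFN

Heavy atoms from the SMILES: 1 Br, 6 C, 1 F, 1 N.
Implicit hydrogens by atom environment:
  2 × C: 1 H each → 2
  2 × C: no H
  1 × Br: no H
  1 × C: 3 H
  1 × C: 2 H
  1 × F: no H
  1 × N: no H
  Total hydrogens = 7.
Molecular formula: C6H7BrFN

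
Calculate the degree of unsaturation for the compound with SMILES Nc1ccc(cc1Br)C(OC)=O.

5

Molecular formula from the SMILES: C8H8BrNO2.
DoU = (2C + 2 + N − H − X)/2 = (2·8 + 2 + 1 − 8 − 1)/2 = 10/2 = 5.
(Structurally: 1 ring(s) + 4 π bond(s) = 5.)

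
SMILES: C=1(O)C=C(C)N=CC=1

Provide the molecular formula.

Heavy atoms from the SMILES: 6 C, 1 N, 1 O.
Implicit hydrogens by atom environment:
  3 × C (aromatic): 1 H each → 3
  2 × C (aromatic): no H
  1 × C: 3 H
  1 × N (aromatic): no H
  1 × O: 1 H
  Total hydrogens = 7.
Molecular formula: C6H7NO

C6H7NO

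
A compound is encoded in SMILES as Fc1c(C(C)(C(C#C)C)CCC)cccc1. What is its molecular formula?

C15H19F

Heavy atoms from the SMILES: 15 C, 1 F.
Implicit hydrogens by atom environment:
  4 × C (aromatic): 1 H each → 4
  3 × C: 3 H each → 9
  2 × C: 2 H each → 4
  2 × C: 1 H each → 2
  2 × C: no H
  2 × C (aromatic): no H
  1 × F: no H
  Total hydrogens = 19.
Molecular formula: C15H19F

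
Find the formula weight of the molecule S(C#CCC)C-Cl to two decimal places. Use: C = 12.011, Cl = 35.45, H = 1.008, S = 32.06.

Molecular formula: C5H7ClS.
M = 5×12.011 + 1×35.45 + 7×1.008 + 1×32.06 = 134.62 g/mol.

134.62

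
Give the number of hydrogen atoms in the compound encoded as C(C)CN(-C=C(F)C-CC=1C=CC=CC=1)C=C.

Hydrogens are implicit in SMILES; fill each atom to its normal valence:
  5 × C: 2 H each → 10
  5 × C (aromatic): 1 H each → 5
  2 × C: 1 H each → 2
  1 × C: 3 H
  1 × C: no H
  1 × C (aromatic): no H
  1 × F: no H
  1 × N: no H
  Total hydrogens = 20.

20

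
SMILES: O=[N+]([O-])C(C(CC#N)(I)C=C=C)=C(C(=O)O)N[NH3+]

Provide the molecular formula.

C9H10IN4O4+

Heavy atoms from the SMILES: 9 C, 1 I, 4 N, 4 O.
Implicit hydrogens by atom environment:
  6 × C: no H
  2 × C: 2 H each → 4
  2 × O: no H
  1 × C: 1 H
  1 × I: no H
  1 × N (charge +1): 3 H
  1 × N: 1 H
  1 × N (charge +1): no H
  1 × N: no H
  1 × O: 1 H
  1 × O (charge -1): no H
  Total hydrogens = 10.
Net charge +1.
Molecular formula: C9H10IN4O4+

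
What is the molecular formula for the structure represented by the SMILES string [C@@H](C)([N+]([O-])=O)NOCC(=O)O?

C4H8N2O5

Heavy atoms from the SMILES: 4 C, 2 N, 5 O.
Implicit hydrogens by atom environment:
  3 × O: no H
  1 × C: 3 H
  1 × C: 2 H
  1 × C: 1 H
  1 × C: no H
  1 × N: 1 H
  1 × N (charge +1): no H
  1 × O: 1 H
  1 × O (charge -1): no H
  Total hydrogens = 8.
Molecular formula: C4H8N2O5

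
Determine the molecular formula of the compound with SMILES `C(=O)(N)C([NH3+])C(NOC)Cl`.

C4H11ClN3O2+

Heavy atoms from the SMILES: 4 C, 1 Cl, 3 N, 2 O.
Implicit hydrogens by atom environment:
  2 × C: 1 H each → 2
  2 × O: no H
  1 × C: 3 H
  1 × C: no H
  1 × Cl: no H
  1 × N (charge +1): 3 H
  1 × N: 2 H
  1 × N: 1 H
  Total hydrogens = 11.
Net charge +1.
Molecular formula: C4H11ClN3O2+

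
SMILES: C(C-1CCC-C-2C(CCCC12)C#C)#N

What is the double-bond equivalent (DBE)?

6

Molecular formula from the SMILES: C13H17N.
DoU = (2C + 2 + N − H − X)/2 = (2·13 + 2 + 1 − 17 − 0)/2 = 12/2 = 6.
(Structurally: 2 ring(s) + 4 π bond(s) = 6.)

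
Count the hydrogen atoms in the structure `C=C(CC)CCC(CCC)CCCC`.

Hydrogens are implicit in SMILES; fill each atom to its normal valence:
  9 × C: 2 H each → 18
  3 × C: 3 H each → 9
  1 × C: 1 H
  1 × C: no H
  Total hydrogens = 28.

28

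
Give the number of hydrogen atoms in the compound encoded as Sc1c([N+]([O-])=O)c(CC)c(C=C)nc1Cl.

9

Hydrogens are implicit in SMILES; fill each atom to its normal valence:
  5 × C (aromatic): no H
  2 × C: 2 H each → 4
  1 × C: 3 H
  1 × C: 1 H
  1 × Cl: no H
  1 × N (aromatic): no H
  1 × N (charge +1): no H
  1 × O: no H
  1 × O (charge -1): no H
  1 × S: 1 H
  Total hydrogens = 9.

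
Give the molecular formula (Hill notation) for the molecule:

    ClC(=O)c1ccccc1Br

Heavy atoms from the SMILES: 1 Br, 7 C, 1 Cl, 1 O.
Implicit hydrogens by atom environment:
  4 × C (aromatic): 1 H each → 4
  2 × C (aromatic): no H
  1 × Br: no H
  1 × C: no H
  1 × Cl: no H
  1 × O: no H
  Total hydrogens = 4.
Molecular formula: C7H4BrClO

C7H4BrClO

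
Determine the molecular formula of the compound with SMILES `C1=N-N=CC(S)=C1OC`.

C5H6N2OS

Heavy atoms from the SMILES: 5 C, 2 N, 1 O, 1 S.
Implicit hydrogens by atom environment:
  2 × C (aromatic): 1 H each → 2
  2 × C (aromatic): no H
  2 × N (aromatic): no H
  1 × C: 3 H
  1 × O: no H
  1 × S: 1 H
  Total hydrogens = 6.
Molecular formula: C5H6N2OS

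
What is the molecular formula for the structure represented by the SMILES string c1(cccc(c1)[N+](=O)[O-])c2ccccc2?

C12H9NO2

Heavy atoms from the SMILES: 12 C, 1 N, 2 O.
Implicit hydrogens by atom environment:
  9 × C (aromatic): 1 H each → 9
  3 × C (aromatic): no H
  1 × N (charge +1): no H
  1 × O: no H
  1 × O (charge -1): no H
  Total hydrogens = 9.
Molecular formula: C12H9NO2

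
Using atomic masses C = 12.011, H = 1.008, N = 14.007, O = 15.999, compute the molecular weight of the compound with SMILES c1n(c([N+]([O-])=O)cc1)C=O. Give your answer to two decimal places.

140.10

Molecular formula: C5H4N2O3.
M = 5×12.011 + 4×1.008 + 2×14.007 + 3×15.999 = 140.10 g/mol.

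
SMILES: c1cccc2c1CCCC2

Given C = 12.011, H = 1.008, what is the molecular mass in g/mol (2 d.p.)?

132.21

Molecular formula: C10H12.
M = 10×12.011 + 12×1.008 = 132.21 g/mol.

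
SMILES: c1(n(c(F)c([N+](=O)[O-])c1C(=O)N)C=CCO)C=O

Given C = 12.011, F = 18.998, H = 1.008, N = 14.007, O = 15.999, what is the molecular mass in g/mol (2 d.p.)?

Molecular formula: C9H8FN3O5.
M = 9×12.011 + 1×18.998 + 8×1.008 + 3×14.007 + 5×15.999 = 257.18 g/mol.

257.18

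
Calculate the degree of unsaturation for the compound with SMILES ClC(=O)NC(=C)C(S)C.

2

Molecular formula from the SMILES: C5H8ClNOS.
DoU = (2C + 2 + N − H − X)/2 = (2·5 + 2 + 1 − 8 − 1)/2 = 4/2 = 2.
(Structurally: 0 ring(s) + 2 π bond(s) = 2.)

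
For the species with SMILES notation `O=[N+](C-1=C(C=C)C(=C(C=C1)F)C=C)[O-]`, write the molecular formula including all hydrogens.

Heavy atoms from the SMILES: 10 C, 1 F, 1 N, 2 O.
Implicit hydrogens by atom environment:
  4 × C (aromatic): no H
  2 × C: 2 H each → 4
  2 × C (aromatic): 1 H each → 2
  2 × C: 1 H each → 2
  1 × F: no H
  1 × N (charge +1): no H
  1 × O: no H
  1 × O (charge -1): no H
  Total hydrogens = 8.
Molecular formula: C10H8FNO2

C10H8FNO2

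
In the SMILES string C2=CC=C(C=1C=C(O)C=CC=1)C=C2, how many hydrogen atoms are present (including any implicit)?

Hydrogens are implicit in SMILES; fill each atom to its normal valence:
  9 × C (aromatic): 1 H each → 9
  3 × C (aromatic): no H
  1 × O: 1 H
  Total hydrogens = 10.

10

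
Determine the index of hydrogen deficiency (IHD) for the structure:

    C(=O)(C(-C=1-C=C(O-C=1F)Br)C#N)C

Molecular formula from the SMILES: C8H5BrFNO2.
DoU = (2C + 2 + N − H − X)/2 = (2·8 + 2 + 1 − 5 − 2)/2 = 12/2 = 6.
(Structurally: 1 ring(s) + 5 π bond(s) = 6.)

6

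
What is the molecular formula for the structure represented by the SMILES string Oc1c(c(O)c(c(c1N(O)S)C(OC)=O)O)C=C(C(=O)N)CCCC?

C15H20N2O7S

Heavy atoms from the SMILES: 15 C, 2 N, 7 O, 1 S.
Implicit hydrogens by atom environment:
  6 × C (aromatic): no H
  4 × O: 1 H each → 4
  3 × C: 2 H each → 6
  3 × C: no H
  3 × O: no H
  2 × C: 3 H each → 6
  1 × C: 1 H
  1 × N: 2 H
  1 × N: no H
  1 × S: 1 H
  Total hydrogens = 20.
Molecular formula: C15H20N2O7S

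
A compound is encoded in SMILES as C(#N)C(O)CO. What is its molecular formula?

Heavy atoms from the SMILES: 3 C, 1 N, 2 O.
Implicit hydrogens by atom environment:
  2 × O: 1 H each → 2
  1 × C: 2 H
  1 × C: 1 H
  1 × C: no H
  1 × N: no H
  Total hydrogens = 5.
Molecular formula: C3H5NO2

C3H5NO2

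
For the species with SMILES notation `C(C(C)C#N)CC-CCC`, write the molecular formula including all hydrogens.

C9H17N

Heavy atoms from the SMILES: 9 C, 1 N.
Implicit hydrogens by atom environment:
  5 × C: 2 H each → 10
  2 × C: 3 H each → 6
  1 × C: 1 H
  1 × C: no H
  1 × N: no H
  Total hydrogens = 17.
Molecular formula: C9H17N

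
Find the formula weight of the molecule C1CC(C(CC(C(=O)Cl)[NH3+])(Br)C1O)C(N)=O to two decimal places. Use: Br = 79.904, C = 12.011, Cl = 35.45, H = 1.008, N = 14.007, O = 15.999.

Molecular formula: C9H15BrClN2O3+.
M = 1×79.904 + 9×12.011 + 1×35.45 + 15×1.008 + 2×14.007 + 3×15.999 = 314.58 g/mol.

314.58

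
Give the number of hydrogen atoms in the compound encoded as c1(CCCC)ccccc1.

14

Hydrogens are implicit in SMILES; fill each atom to its normal valence:
  5 × C (aromatic): 1 H each → 5
  3 × C: 2 H each → 6
  1 × C: 3 H
  1 × C (aromatic): no H
  Total hydrogens = 14.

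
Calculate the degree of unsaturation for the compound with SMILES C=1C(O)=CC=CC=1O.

Molecular formula from the SMILES: C6H6O2.
DoU = (2C + 2 + N − H − X)/2 = (2·6 + 2 + 0 − 6 − 0)/2 = 8/2 = 4.
(Structurally: 1 ring(s) + 3 π bond(s) = 4.)

4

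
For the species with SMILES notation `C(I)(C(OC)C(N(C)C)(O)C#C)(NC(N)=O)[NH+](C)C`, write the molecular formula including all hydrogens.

Heavy atoms from the SMILES: 11 C, 1 I, 4 N, 3 O.
Implicit hydrogens by atom environment:
  5 × C: 3 H each → 15
  4 × C: no H
  2 × C: 1 H each → 2
  2 × O: no H
  1 × I: no H
  1 × N: 2 H
  1 × N: 1 H
  1 × N (charge +1): 1 H
  1 × N: no H
  1 × O: 1 H
  Total hydrogens = 22.
Net charge +1.
Molecular formula: C11H22IN4O3+

C11H22IN4O3+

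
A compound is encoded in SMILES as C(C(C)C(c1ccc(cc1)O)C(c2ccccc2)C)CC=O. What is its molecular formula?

C20H24O2

Heavy atoms from the SMILES: 20 C, 2 O.
Implicit hydrogens by atom environment:
  9 × C (aromatic): 1 H each → 9
  4 × C: 1 H each → 4
  3 × C (aromatic): no H
  2 × C: 3 H each → 6
  2 × C: 2 H each → 4
  1 × O: 1 H
  1 × O: no H
  Total hydrogens = 24.
Molecular formula: C20H24O2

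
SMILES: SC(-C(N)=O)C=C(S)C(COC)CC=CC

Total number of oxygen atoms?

The symbol for oxygen appears 2 times in the SMILES.

2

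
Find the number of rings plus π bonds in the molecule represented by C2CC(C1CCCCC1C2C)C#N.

4

Molecular formula from the SMILES: C12H19N.
DoU = (2C + 2 + N − H − X)/2 = (2·12 + 2 + 1 − 19 − 0)/2 = 8/2 = 4.
(Structurally: 2 ring(s) + 2 π bond(s) = 4.)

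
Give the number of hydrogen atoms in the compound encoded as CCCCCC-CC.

18

Hydrogens are implicit in SMILES; fill each atom to its normal valence:
  6 × C: 2 H each → 12
  2 × C: 3 H each → 6
  Total hydrogens = 18.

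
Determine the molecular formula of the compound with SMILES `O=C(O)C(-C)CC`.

C5H10O2

Heavy atoms from the SMILES: 5 C, 2 O.
Implicit hydrogens by atom environment:
  2 × C: 3 H each → 6
  1 × C: 2 H
  1 × C: 1 H
  1 × C: no H
  1 × O: 1 H
  1 × O: no H
  Total hydrogens = 10.
Molecular formula: C5H10O2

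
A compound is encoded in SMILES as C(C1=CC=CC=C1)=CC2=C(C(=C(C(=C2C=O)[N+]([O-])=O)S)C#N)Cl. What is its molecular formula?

Heavy atoms from the SMILES: 16 C, 1 Cl, 2 N, 3 O, 1 S.
Implicit hydrogens by atom environment:
  7 × C (aromatic): no H
  5 × C (aromatic): 1 H each → 5
  3 × C: 1 H each → 3
  2 × O: no H
  1 × C: no H
  1 × Cl: no H
  1 × N (charge +1): no H
  1 × N: no H
  1 × O (charge -1): no H
  1 × S: 1 H
  Total hydrogens = 9.
Molecular formula: C16H9ClN2O3S

C16H9ClN2O3S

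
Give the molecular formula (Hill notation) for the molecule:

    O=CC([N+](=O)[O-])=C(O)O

Heavy atoms from the SMILES: 3 C, 1 N, 5 O.
Implicit hydrogens by atom environment:
  2 × C: no H
  2 × O: 1 H each → 2
  2 × O: no H
  1 × C: 1 H
  1 × N (charge +1): no H
  1 × O (charge -1): no H
  Total hydrogens = 3.
Molecular formula: C3H3NO5

C3H3NO5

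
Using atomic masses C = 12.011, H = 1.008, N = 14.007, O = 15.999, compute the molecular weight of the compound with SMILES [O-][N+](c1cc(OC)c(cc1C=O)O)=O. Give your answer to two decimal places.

Molecular formula: C8H7NO5.
M = 8×12.011 + 7×1.008 + 1×14.007 + 5×15.999 = 197.15 g/mol.

197.15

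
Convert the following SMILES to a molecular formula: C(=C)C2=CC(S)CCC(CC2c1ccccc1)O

Heavy atoms from the SMILES: 16 C, 1 O, 1 S.
Implicit hydrogens by atom environment:
  5 × C: 1 H each → 5
  5 × C (aromatic): 1 H each → 5
  4 × C: 2 H each → 8
  1 × C: no H
  1 × C (aromatic): no H
  1 × O: 1 H
  1 × S: 1 H
  Total hydrogens = 20.
Molecular formula: C16H20OS

C16H20OS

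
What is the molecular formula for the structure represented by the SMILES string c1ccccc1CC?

C8H10

Heavy atoms from the SMILES: 8 C.
Implicit hydrogens by atom environment:
  5 × C (aromatic): 1 H each → 5
  1 × C: 3 H
  1 × C: 2 H
  1 × C (aromatic): no H
  Total hydrogens = 10.
Molecular formula: C8H10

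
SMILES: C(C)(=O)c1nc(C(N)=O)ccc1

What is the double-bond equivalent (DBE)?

Molecular formula from the SMILES: C8H8N2O2.
DoU = (2C + 2 + N − H − X)/2 = (2·8 + 2 + 2 − 8 − 0)/2 = 12/2 = 6.
(Structurally: 1 ring(s) + 5 π bond(s) = 6.)

6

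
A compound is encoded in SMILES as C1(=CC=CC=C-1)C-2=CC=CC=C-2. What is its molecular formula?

C12H10

Heavy atoms from the SMILES: 12 C.
Implicit hydrogens by atom environment:
  10 × C (aromatic): 1 H each → 10
  2 × C (aromatic): no H
  Total hydrogens = 10.
Molecular formula: C12H10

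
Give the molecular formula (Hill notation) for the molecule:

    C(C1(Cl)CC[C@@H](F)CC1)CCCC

C11H20ClF

Heavy atoms from the SMILES: 11 C, 1 Cl, 1 F.
Implicit hydrogens by atom environment:
  8 × C: 2 H each → 16
  1 × C: 3 H
  1 × C: 1 H
  1 × C: no H
  1 × Cl: no H
  1 × F: no H
  Total hydrogens = 20.
Molecular formula: C11H20ClF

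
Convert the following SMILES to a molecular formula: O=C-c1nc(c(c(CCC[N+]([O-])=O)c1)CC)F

Heavy atoms from the SMILES: 11 C, 1 F, 2 N, 3 O.
Implicit hydrogens by atom environment:
  4 × C: 2 H each → 8
  4 × C (aromatic): no H
  2 × O: no H
  1 × C: 3 H
  1 × C (aromatic): 1 H
  1 × C: 1 H
  1 × F: no H
  1 × N (aromatic): no H
  1 × N (charge +1): no H
  1 × O (charge -1): no H
  Total hydrogens = 13.
Molecular formula: C11H13FN2O3

C11H13FN2O3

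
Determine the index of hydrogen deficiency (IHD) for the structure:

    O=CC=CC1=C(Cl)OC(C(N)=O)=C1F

Molecular formula from the SMILES: C8H5ClFNO3.
DoU = (2C + 2 + N − H − X)/2 = (2·8 + 2 + 1 − 5 − 2)/2 = 12/2 = 6.
(Structurally: 1 ring(s) + 5 π bond(s) = 6.)

6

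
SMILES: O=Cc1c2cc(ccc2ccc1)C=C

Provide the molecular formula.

Heavy atoms from the SMILES: 13 C, 1 O.
Implicit hydrogens by atom environment:
  6 × C (aromatic): 1 H each → 6
  4 × C (aromatic): no H
  2 × C: 1 H each → 2
  1 × C: 2 H
  1 × O: no H
  Total hydrogens = 10.
Molecular formula: C13H10O

C13H10O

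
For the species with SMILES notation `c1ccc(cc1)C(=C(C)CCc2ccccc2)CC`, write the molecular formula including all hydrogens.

C19H22

Heavy atoms from the SMILES: 19 C.
Implicit hydrogens by atom environment:
  10 × C (aromatic): 1 H each → 10
  3 × C: 2 H each → 6
  2 × C: 3 H each → 6
  2 × C: no H
  2 × C (aromatic): no H
  Total hydrogens = 22.
Molecular formula: C19H22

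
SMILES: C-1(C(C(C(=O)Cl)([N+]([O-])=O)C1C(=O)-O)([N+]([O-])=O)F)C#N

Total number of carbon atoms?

The symbol for carbon appears 7 times in the SMILES. (Cl is a single chlorine, not C + l.)

7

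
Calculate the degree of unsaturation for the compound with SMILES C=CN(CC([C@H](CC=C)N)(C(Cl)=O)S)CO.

Molecular formula from the SMILES: C10H17ClN2O2S.
DoU = (2C + 2 + N − H − X)/2 = (2·10 + 2 + 2 − 17 − 1)/2 = 6/2 = 3.
(Structurally: 0 ring(s) + 3 π bond(s) = 3.)

3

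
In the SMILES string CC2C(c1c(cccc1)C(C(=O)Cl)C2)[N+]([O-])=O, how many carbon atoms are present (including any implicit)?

12

The symbol for carbon appears 12 times in the SMILES. Lowercase c denotes aromatic carbon and counts toward C.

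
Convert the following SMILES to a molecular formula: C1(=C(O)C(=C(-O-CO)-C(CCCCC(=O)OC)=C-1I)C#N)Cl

Heavy atoms from the SMILES: 14 C, 1 Cl, 1 I, 1 N, 5 O.
Implicit hydrogens by atom environment:
  6 × C (aromatic): no H
  5 × C: 2 H each → 10
  3 × O: no H
  2 × C: no H
  2 × O: 1 H each → 2
  1 × C: 3 H
  1 × Cl: no H
  1 × I: no H
  1 × N: no H
  Total hydrogens = 15.
Molecular formula: C14H15ClINO5

C14H15ClINO5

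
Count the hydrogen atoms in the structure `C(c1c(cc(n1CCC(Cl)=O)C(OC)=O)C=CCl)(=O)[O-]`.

10

Hydrogens are implicit in SMILES; fill each atom to its normal valence:
  4 × O: no H
  3 × C (aromatic): no H
  3 × C: no H
  2 × C: 2 H each → 4
  2 × C: 1 H each → 2
  2 × Cl: no H
  1 × C: 3 H
  1 × C (aromatic): 1 H
  1 × N (aromatic): no H
  1 × O (charge -1): no H
  Total hydrogens = 10.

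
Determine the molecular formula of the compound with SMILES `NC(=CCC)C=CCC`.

C8H15N

Heavy atoms from the SMILES: 8 C, 1 N.
Implicit hydrogens by atom environment:
  3 × C: 1 H each → 3
  2 × C: 3 H each → 6
  2 × C: 2 H each → 4
  1 × C: no H
  1 × N: 2 H
  Total hydrogens = 15.
Molecular formula: C8H15N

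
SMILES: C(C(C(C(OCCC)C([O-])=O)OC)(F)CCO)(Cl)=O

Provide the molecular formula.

Heavy atoms from the SMILES: 11 C, 1 Cl, 1 F, 6 O.
Implicit hydrogens by atom environment:
  4 × C: 2 H each → 8
  4 × O: no H
  3 × C: no H
  2 × C: 3 H each → 6
  2 × C: 1 H each → 2
  1 × Cl: no H
  1 × F: no H
  1 × O: 1 H
  1 × O (charge -1): no H
  Total hydrogens = 17.
Net charge -1.
Molecular formula: C11H17ClFO6-

C11H17ClFO6-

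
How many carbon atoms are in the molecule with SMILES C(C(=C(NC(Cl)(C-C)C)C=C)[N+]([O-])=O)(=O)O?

9

The symbol for carbon appears 9 times in the SMILES. (Cl is a single chlorine, not C + l.)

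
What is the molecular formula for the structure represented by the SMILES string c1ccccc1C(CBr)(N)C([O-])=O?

C9H9BrNO2-

Heavy atoms from the SMILES: 1 Br, 9 C, 1 N, 2 O.
Implicit hydrogens by atom environment:
  5 × C (aromatic): 1 H each → 5
  2 × C: no H
  1 × Br: no H
  1 × C: 2 H
  1 × C (aromatic): no H
  1 × N: 2 H
  1 × O: no H
  1 × O (charge -1): no H
  Total hydrogens = 9.
Net charge -1.
Molecular formula: C9H9BrNO2-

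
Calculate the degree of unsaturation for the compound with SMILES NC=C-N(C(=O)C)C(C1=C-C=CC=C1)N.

Molecular formula from the SMILES: C11H15N3O.
DoU = (2C + 2 + N − H − X)/2 = (2·11 + 2 + 3 − 15 − 0)/2 = 12/2 = 6.
(Structurally: 1 ring(s) + 5 π bond(s) = 6.)

6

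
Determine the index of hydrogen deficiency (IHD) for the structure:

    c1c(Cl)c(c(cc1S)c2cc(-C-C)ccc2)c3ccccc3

12

Molecular formula from the SMILES: C20H17ClS.
DoU = (2C + 2 + N − H − X)/2 = (2·20 + 2 + 0 − 17 − 1)/2 = 24/2 = 12.
(Structurally: 3 ring(s) + 9 π bond(s) = 12.)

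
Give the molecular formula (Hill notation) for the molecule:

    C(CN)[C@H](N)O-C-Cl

Heavy atoms from the SMILES: 4 C, 1 Cl, 2 N, 1 O.
Implicit hydrogens by atom environment:
  3 × C: 2 H each → 6
  2 × N: 2 H each → 4
  1 × C: 1 H
  1 × Cl: no H
  1 × O: no H
  Total hydrogens = 11.
Molecular formula: C4H11ClN2O

C4H11ClN2O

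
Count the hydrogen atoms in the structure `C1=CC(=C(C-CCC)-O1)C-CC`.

18

Hydrogens are implicit in SMILES; fill each atom to its normal valence:
  5 × C: 2 H each → 10
  2 × C: 3 H each → 6
  2 × C (aromatic): 1 H each → 2
  2 × C (aromatic): no H
  1 × O (aromatic): no H
  Total hydrogens = 18.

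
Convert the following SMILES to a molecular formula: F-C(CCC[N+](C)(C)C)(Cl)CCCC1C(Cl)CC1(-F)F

C14H25Cl2F3N+

Heavy atoms from the SMILES: 14 C, 2 Cl, 3 F, 1 N.
Implicit hydrogens by atom environment:
  7 × C: 2 H each → 14
  3 × C: 3 H each → 9
  3 × F: no H
  2 × C: 1 H each → 2
  2 × C: no H
  2 × Cl: no H
  1 × N (charge +1): no H
  Total hydrogens = 25.
Net charge +1.
Molecular formula: C14H25Cl2F3N+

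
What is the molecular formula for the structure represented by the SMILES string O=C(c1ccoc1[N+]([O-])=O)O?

Heavy atoms from the SMILES: 5 C, 1 N, 5 O.
Implicit hydrogens by atom environment:
  2 × C (aromatic): 1 H each → 2
  2 × C (aromatic): no H
  2 × O: no H
  1 × C: no H
  1 × N (charge +1): no H
  1 × O: 1 H
  1 × O (aromatic): no H
  1 × O (charge -1): no H
  Total hydrogens = 3.
Molecular formula: C5H3NO5

C5H3NO5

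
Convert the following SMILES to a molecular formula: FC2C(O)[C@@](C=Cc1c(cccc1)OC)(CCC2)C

C16H21FO2

Heavy atoms from the SMILES: 16 C, 1 F, 2 O.
Implicit hydrogens by atom environment:
  4 × C: 1 H each → 4
  4 × C (aromatic): 1 H each → 4
  3 × C: 2 H each → 6
  2 × C: 3 H each → 6
  2 × C (aromatic): no H
  1 × C: no H
  1 × F: no H
  1 × O: 1 H
  1 × O: no H
  Total hydrogens = 21.
Molecular formula: C16H21FO2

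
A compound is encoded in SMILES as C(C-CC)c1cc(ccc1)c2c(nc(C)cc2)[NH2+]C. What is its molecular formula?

Heavy atoms from the SMILES: 17 C, 2 N.
Implicit hydrogens by atom environment:
  6 × C (aromatic): 1 H each → 6
  5 × C (aromatic): no H
  3 × C: 3 H each → 9
  3 × C: 2 H each → 6
  1 × N (charge +1): 2 H
  1 × N (aromatic): no H
  Total hydrogens = 23.
Net charge +1.
Molecular formula: C17H23N2+

C17H23N2+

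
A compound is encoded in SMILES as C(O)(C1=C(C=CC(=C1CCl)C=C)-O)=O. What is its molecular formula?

C10H9ClO3

Heavy atoms from the SMILES: 10 C, 1 Cl, 3 O.
Implicit hydrogens by atom environment:
  4 × C (aromatic): no H
  2 × C: 2 H each → 4
  2 × C (aromatic): 1 H each → 2
  2 × O: 1 H each → 2
  1 × C: 1 H
  1 × C: no H
  1 × Cl: no H
  1 × O: no H
  Total hydrogens = 9.
Molecular formula: C10H9ClO3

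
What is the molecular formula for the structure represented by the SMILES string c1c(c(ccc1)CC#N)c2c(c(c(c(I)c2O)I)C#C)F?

C16H8FI2NO

Heavy atoms from the SMILES: 16 C, 1 F, 2 I, 1 N, 1 O.
Implicit hydrogens by atom environment:
  8 × C (aromatic): no H
  4 × C (aromatic): 1 H each → 4
  2 × C: no H
  2 × I: no H
  1 × C: 2 H
  1 × C: 1 H
  1 × F: no H
  1 × N: no H
  1 × O: 1 H
  Total hydrogens = 8.
Molecular formula: C16H8FI2NO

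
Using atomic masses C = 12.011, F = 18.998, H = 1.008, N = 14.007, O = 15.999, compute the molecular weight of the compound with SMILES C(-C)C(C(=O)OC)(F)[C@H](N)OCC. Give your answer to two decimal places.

Molecular formula: C8H16FNO3.
M = 8×12.011 + 1×18.998 + 16×1.008 + 1×14.007 + 3×15.999 = 193.22 g/mol.

193.22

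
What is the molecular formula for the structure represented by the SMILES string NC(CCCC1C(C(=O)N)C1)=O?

Heavy atoms from the SMILES: 8 C, 2 N, 2 O.
Implicit hydrogens by atom environment:
  4 × C: 2 H each → 8
  2 × C: 1 H each → 2
  2 × C: no H
  2 × N: 2 H each → 4
  2 × O: no H
  Total hydrogens = 14.
Molecular formula: C8H14N2O2

C8H14N2O2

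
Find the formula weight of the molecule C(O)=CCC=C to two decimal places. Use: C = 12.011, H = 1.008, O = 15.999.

84.12

Molecular formula: C5H8O.
M = 5×12.011 + 8×1.008 + 1×15.999 = 84.12 g/mol.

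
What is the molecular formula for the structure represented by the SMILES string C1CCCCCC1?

Heavy atoms from the SMILES: 7 C.
Implicit hydrogens by atom environment:
  7 × C: 2 H each → 14
  Total hydrogens = 14.
Molecular formula: C7H14

C7H14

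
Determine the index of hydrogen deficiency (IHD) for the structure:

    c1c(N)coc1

3

Molecular formula from the SMILES: C4H5NO.
DoU = (2C + 2 + N − H − X)/2 = (2·4 + 2 + 1 − 5 − 0)/2 = 6/2 = 3.
(Structurally: 1 ring(s) + 2 π bond(s) = 3.)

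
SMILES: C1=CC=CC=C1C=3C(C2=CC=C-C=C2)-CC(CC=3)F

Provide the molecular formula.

Heavy atoms from the SMILES: 18 C, 1 F.
Implicit hydrogens by atom environment:
  10 × C (aromatic): 1 H each → 10
  3 × C: 1 H each → 3
  2 × C: 2 H each → 4
  2 × C (aromatic): no H
  1 × C: no H
  1 × F: no H
  Total hydrogens = 17.
Molecular formula: C18H17F

C18H17F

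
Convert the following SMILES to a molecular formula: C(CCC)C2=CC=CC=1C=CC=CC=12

Heavy atoms from the SMILES: 14 C.
Implicit hydrogens by atom environment:
  7 × C (aromatic): 1 H each → 7
  3 × C: 2 H each → 6
  3 × C (aromatic): no H
  1 × C: 3 H
  Total hydrogens = 16.
Molecular formula: C14H16

C14H16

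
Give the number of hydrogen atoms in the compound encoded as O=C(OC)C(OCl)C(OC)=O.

Hydrogens are implicit in SMILES; fill each atom to its normal valence:
  5 × O: no H
  2 × C: 3 H each → 6
  2 × C: no H
  1 × C: 1 H
  1 × Cl: no H
  Total hydrogens = 7.

7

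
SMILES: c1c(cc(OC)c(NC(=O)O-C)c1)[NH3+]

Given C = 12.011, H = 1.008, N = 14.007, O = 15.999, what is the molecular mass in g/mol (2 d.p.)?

Molecular formula: C9H13N2O3+.
M = 9×12.011 + 13×1.008 + 2×14.007 + 3×15.999 = 197.21 g/mol.

197.21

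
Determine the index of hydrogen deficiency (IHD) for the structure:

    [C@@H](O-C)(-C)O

Molecular formula from the SMILES: C3H8O2.
DoU = (2C + 2 + N − H − X)/2 = (2·3 + 2 + 0 − 8 − 0)/2 = 0/2 = 0.
(Structurally: 0 ring(s) + 0 π bond(s) = 0.)

0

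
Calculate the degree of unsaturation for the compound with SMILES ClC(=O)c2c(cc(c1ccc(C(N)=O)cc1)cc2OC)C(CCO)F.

10

Molecular formula from the SMILES: C18H17ClFNO4.
DoU = (2C + 2 + N − H − X)/2 = (2·18 + 2 + 1 − 17 − 2)/2 = 20/2 = 10.
(Structurally: 2 ring(s) + 8 π bond(s) = 10.)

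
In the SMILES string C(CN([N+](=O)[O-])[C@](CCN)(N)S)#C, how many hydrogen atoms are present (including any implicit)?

12

Hydrogens are implicit in SMILES; fill each atom to its normal valence:
  3 × C: 2 H each → 6
  2 × C: no H
  2 × N: 2 H each → 4
  1 × C: 1 H
  1 × N: no H
  1 × N (charge +1): no H
  1 × O: no H
  1 × O (charge -1): no H
  1 × S: 1 H
  Total hydrogens = 12.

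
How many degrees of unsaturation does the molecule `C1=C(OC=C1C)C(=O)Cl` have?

Molecular formula from the SMILES: C6H5ClO2.
DoU = (2C + 2 + N − H − X)/2 = (2·6 + 2 + 0 − 5 − 1)/2 = 8/2 = 4.
(Structurally: 1 ring(s) + 3 π bond(s) = 4.)

4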